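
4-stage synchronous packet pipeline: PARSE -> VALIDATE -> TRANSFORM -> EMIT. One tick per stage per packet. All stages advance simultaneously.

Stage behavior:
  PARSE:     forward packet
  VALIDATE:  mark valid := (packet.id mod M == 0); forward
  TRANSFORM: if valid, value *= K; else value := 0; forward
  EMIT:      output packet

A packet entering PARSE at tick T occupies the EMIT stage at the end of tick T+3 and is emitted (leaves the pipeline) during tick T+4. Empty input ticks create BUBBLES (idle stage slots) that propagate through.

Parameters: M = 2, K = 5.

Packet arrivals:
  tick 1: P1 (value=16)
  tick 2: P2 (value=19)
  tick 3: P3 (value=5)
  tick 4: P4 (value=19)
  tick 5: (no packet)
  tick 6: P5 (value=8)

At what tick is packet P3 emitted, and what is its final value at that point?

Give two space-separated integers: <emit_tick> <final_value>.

Tick 1: [PARSE:P1(v=16,ok=F), VALIDATE:-, TRANSFORM:-, EMIT:-] out:-; in:P1
Tick 2: [PARSE:P2(v=19,ok=F), VALIDATE:P1(v=16,ok=F), TRANSFORM:-, EMIT:-] out:-; in:P2
Tick 3: [PARSE:P3(v=5,ok=F), VALIDATE:P2(v=19,ok=T), TRANSFORM:P1(v=0,ok=F), EMIT:-] out:-; in:P3
Tick 4: [PARSE:P4(v=19,ok=F), VALIDATE:P3(v=5,ok=F), TRANSFORM:P2(v=95,ok=T), EMIT:P1(v=0,ok=F)] out:-; in:P4
Tick 5: [PARSE:-, VALIDATE:P4(v=19,ok=T), TRANSFORM:P3(v=0,ok=F), EMIT:P2(v=95,ok=T)] out:P1(v=0); in:-
Tick 6: [PARSE:P5(v=8,ok=F), VALIDATE:-, TRANSFORM:P4(v=95,ok=T), EMIT:P3(v=0,ok=F)] out:P2(v=95); in:P5
Tick 7: [PARSE:-, VALIDATE:P5(v=8,ok=F), TRANSFORM:-, EMIT:P4(v=95,ok=T)] out:P3(v=0); in:-
Tick 8: [PARSE:-, VALIDATE:-, TRANSFORM:P5(v=0,ok=F), EMIT:-] out:P4(v=95); in:-
Tick 9: [PARSE:-, VALIDATE:-, TRANSFORM:-, EMIT:P5(v=0,ok=F)] out:-; in:-
Tick 10: [PARSE:-, VALIDATE:-, TRANSFORM:-, EMIT:-] out:P5(v=0); in:-
P3: arrives tick 3, valid=False (id=3, id%2=1), emit tick 7, final value 0

Answer: 7 0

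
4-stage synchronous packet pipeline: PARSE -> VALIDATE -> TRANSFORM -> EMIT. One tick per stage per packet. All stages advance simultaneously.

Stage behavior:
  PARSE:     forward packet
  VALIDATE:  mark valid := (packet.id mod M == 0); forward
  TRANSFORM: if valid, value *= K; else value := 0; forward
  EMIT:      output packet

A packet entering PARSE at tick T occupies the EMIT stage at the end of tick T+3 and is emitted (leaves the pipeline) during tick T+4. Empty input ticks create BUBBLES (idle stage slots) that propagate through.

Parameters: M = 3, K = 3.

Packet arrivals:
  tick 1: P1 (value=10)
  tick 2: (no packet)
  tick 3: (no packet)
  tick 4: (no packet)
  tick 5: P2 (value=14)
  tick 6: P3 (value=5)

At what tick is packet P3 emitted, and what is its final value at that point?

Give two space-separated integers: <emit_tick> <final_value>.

Tick 1: [PARSE:P1(v=10,ok=F), VALIDATE:-, TRANSFORM:-, EMIT:-] out:-; in:P1
Tick 2: [PARSE:-, VALIDATE:P1(v=10,ok=F), TRANSFORM:-, EMIT:-] out:-; in:-
Tick 3: [PARSE:-, VALIDATE:-, TRANSFORM:P1(v=0,ok=F), EMIT:-] out:-; in:-
Tick 4: [PARSE:-, VALIDATE:-, TRANSFORM:-, EMIT:P1(v=0,ok=F)] out:-; in:-
Tick 5: [PARSE:P2(v=14,ok=F), VALIDATE:-, TRANSFORM:-, EMIT:-] out:P1(v=0); in:P2
Tick 6: [PARSE:P3(v=5,ok=F), VALIDATE:P2(v=14,ok=F), TRANSFORM:-, EMIT:-] out:-; in:P3
Tick 7: [PARSE:-, VALIDATE:P3(v=5,ok=T), TRANSFORM:P2(v=0,ok=F), EMIT:-] out:-; in:-
Tick 8: [PARSE:-, VALIDATE:-, TRANSFORM:P3(v=15,ok=T), EMIT:P2(v=0,ok=F)] out:-; in:-
Tick 9: [PARSE:-, VALIDATE:-, TRANSFORM:-, EMIT:P3(v=15,ok=T)] out:P2(v=0); in:-
Tick 10: [PARSE:-, VALIDATE:-, TRANSFORM:-, EMIT:-] out:P3(v=15); in:-
P3: arrives tick 6, valid=True (id=3, id%3=0), emit tick 10, final value 15

Answer: 10 15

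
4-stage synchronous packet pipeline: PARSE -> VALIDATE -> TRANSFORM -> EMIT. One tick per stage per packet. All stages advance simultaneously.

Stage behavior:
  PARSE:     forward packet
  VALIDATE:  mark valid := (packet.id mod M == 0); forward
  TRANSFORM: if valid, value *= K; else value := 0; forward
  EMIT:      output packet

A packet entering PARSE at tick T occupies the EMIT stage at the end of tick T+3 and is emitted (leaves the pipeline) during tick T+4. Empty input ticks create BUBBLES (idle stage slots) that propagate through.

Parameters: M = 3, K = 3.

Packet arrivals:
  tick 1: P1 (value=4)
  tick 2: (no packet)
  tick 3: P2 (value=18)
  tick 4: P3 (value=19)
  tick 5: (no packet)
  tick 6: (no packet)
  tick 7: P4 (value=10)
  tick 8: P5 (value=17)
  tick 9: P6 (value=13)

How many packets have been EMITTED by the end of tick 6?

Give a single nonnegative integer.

Tick 1: [PARSE:P1(v=4,ok=F), VALIDATE:-, TRANSFORM:-, EMIT:-] out:-; in:P1
Tick 2: [PARSE:-, VALIDATE:P1(v=4,ok=F), TRANSFORM:-, EMIT:-] out:-; in:-
Tick 3: [PARSE:P2(v=18,ok=F), VALIDATE:-, TRANSFORM:P1(v=0,ok=F), EMIT:-] out:-; in:P2
Tick 4: [PARSE:P3(v=19,ok=F), VALIDATE:P2(v=18,ok=F), TRANSFORM:-, EMIT:P1(v=0,ok=F)] out:-; in:P3
Tick 5: [PARSE:-, VALIDATE:P3(v=19,ok=T), TRANSFORM:P2(v=0,ok=F), EMIT:-] out:P1(v=0); in:-
Tick 6: [PARSE:-, VALIDATE:-, TRANSFORM:P3(v=57,ok=T), EMIT:P2(v=0,ok=F)] out:-; in:-
Emitted by tick 6: ['P1']

Answer: 1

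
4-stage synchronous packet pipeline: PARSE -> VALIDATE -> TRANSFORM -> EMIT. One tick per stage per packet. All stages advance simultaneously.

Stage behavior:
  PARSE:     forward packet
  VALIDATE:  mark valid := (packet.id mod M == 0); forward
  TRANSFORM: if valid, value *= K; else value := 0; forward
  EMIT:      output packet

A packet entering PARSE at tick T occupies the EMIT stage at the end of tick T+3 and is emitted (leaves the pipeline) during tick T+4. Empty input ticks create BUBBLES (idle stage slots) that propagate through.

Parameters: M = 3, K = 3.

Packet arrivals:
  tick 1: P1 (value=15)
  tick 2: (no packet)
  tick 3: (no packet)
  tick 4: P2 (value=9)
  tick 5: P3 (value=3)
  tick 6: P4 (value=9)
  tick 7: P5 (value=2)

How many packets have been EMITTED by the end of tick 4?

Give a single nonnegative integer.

Answer: 0

Derivation:
Tick 1: [PARSE:P1(v=15,ok=F), VALIDATE:-, TRANSFORM:-, EMIT:-] out:-; in:P1
Tick 2: [PARSE:-, VALIDATE:P1(v=15,ok=F), TRANSFORM:-, EMIT:-] out:-; in:-
Tick 3: [PARSE:-, VALIDATE:-, TRANSFORM:P1(v=0,ok=F), EMIT:-] out:-; in:-
Tick 4: [PARSE:P2(v=9,ok=F), VALIDATE:-, TRANSFORM:-, EMIT:P1(v=0,ok=F)] out:-; in:P2
Emitted by tick 4: []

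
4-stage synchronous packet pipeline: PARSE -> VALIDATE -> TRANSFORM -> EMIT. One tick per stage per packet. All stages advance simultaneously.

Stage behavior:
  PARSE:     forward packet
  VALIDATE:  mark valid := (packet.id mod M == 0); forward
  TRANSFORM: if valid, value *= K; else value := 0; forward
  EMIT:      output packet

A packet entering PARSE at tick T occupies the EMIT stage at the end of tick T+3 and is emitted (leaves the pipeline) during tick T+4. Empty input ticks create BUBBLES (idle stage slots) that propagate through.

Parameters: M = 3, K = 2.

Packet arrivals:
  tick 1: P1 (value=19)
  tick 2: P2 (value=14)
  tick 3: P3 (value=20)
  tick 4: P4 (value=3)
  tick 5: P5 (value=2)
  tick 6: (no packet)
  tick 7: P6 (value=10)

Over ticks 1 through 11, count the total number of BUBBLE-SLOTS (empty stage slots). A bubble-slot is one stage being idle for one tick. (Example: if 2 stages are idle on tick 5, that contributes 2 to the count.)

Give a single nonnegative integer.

Tick 1: [PARSE:P1(v=19,ok=F), VALIDATE:-, TRANSFORM:-, EMIT:-] out:-; bubbles=3
Tick 2: [PARSE:P2(v=14,ok=F), VALIDATE:P1(v=19,ok=F), TRANSFORM:-, EMIT:-] out:-; bubbles=2
Tick 3: [PARSE:P3(v=20,ok=F), VALIDATE:P2(v=14,ok=F), TRANSFORM:P1(v=0,ok=F), EMIT:-] out:-; bubbles=1
Tick 4: [PARSE:P4(v=3,ok=F), VALIDATE:P3(v=20,ok=T), TRANSFORM:P2(v=0,ok=F), EMIT:P1(v=0,ok=F)] out:-; bubbles=0
Tick 5: [PARSE:P5(v=2,ok=F), VALIDATE:P4(v=3,ok=F), TRANSFORM:P3(v=40,ok=T), EMIT:P2(v=0,ok=F)] out:P1(v=0); bubbles=0
Tick 6: [PARSE:-, VALIDATE:P5(v=2,ok=F), TRANSFORM:P4(v=0,ok=F), EMIT:P3(v=40,ok=T)] out:P2(v=0); bubbles=1
Tick 7: [PARSE:P6(v=10,ok=F), VALIDATE:-, TRANSFORM:P5(v=0,ok=F), EMIT:P4(v=0,ok=F)] out:P3(v=40); bubbles=1
Tick 8: [PARSE:-, VALIDATE:P6(v=10,ok=T), TRANSFORM:-, EMIT:P5(v=0,ok=F)] out:P4(v=0); bubbles=2
Tick 9: [PARSE:-, VALIDATE:-, TRANSFORM:P6(v=20,ok=T), EMIT:-] out:P5(v=0); bubbles=3
Tick 10: [PARSE:-, VALIDATE:-, TRANSFORM:-, EMIT:P6(v=20,ok=T)] out:-; bubbles=3
Tick 11: [PARSE:-, VALIDATE:-, TRANSFORM:-, EMIT:-] out:P6(v=20); bubbles=4
Total bubble-slots: 20

Answer: 20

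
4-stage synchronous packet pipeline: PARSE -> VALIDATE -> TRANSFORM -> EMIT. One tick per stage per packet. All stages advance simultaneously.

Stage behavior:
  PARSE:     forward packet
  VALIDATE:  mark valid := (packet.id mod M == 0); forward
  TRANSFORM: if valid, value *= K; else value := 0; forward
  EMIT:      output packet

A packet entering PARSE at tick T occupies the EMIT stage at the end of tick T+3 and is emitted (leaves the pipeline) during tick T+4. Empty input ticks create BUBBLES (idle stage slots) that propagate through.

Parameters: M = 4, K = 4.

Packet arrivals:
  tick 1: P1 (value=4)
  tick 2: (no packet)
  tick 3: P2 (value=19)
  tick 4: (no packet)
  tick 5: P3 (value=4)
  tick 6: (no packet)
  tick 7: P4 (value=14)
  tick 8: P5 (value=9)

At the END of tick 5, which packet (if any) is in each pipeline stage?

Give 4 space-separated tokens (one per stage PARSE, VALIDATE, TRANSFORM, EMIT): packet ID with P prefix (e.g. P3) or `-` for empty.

Tick 1: [PARSE:P1(v=4,ok=F), VALIDATE:-, TRANSFORM:-, EMIT:-] out:-; in:P1
Tick 2: [PARSE:-, VALIDATE:P1(v=4,ok=F), TRANSFORM:-, EMIT:-] out:-; in:-
Tick 3: [PARSE:P2(v=19,ok=F), VALIDATE:-, TRANSFORM:P1(v=0,ok=F), EMIT:-] out:-; in:P2
Tick 4: [PARSE:-, VALIDATE:P2(v=19,ok=F), TRANSFORM:-, EMIT:P1(v=0,ok=F)] out:-; in:-
Tick 5: [PARSE:P3(v=4,ok=F), VALIDATE:-, TRANSFORM:P2(v=0,ok=F), EMIT:-] out:P1(v=0); in:P3
At end of tick 5: ['P3', '-', 'P2', '-']

Answer: P3 - P2 -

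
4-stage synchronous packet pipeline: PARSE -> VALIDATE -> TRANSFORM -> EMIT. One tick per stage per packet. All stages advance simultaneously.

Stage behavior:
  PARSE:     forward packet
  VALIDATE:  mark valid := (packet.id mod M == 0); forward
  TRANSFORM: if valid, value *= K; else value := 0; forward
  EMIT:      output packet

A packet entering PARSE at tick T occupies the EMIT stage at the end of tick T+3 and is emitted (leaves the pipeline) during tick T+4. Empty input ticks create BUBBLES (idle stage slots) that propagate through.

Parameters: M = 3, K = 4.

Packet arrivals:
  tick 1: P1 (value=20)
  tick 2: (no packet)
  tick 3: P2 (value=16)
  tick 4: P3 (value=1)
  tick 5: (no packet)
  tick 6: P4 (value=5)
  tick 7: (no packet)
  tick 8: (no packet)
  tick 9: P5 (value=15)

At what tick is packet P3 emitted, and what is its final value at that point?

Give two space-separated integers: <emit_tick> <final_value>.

Tick 1: [PARSE:P1(v=20,ok=F), VALIDATE:-, TRANSFORM:-, EMIT:-] out:-; in:P1
Tick 2: [PARSE:-, VALIDATE:P1(v=20,ok=F), TRANSFORM:-, EMIT:-] out:-; in:-
Tick 3: [PARSE:P2(v=16,ok=F), VALIDATE:-, TRANSFORM:P1(v=0,ok=F), EMIT:-] out:-; in:P2
Tick 4: [PARSE:P3(v=1,ok=F), VALIDATE:P2(v=16,ok=F), TRANSFORM:-, EMIT:P1(v=0,ok=F)] out:-; in:P3
Tick 5: [PARSE:-, VALIDATE:P3(v=1,ok=T), TRANSFORM:P2(v=0,ok=F), EMIT:-] out:P1(v=0); in:-
Tick 6: [PARSE:P4(v=5,ok=F), VALIDATE:-, TRANSFORM:P3(v=4,ok=T), EMIT:P2(v=0,ok=F)] out:-; in:P4
Tick 7: [PARSE:-, VALIDATE:P4(v=5,ok=F), TRANSFORM:-, EMIT:P3(v=4,ok=T)] out:P2(v=0); in:-
Tick 8: [PARSE:-, VALIDATE:-, TRANSFORM:P4(v=0,ok=F), EMIT:-] out:P3(v=4); in:-
Tick 9: [PARSE:P5(v=15,ok=F), VALIDATE:-, TRANSFORM:-, EMIT:P4(v=0,ok=F)] out:-; in:P5
Tick 10: [PARSE:-, VALIDATE:P5(v=15,ok=F), TRANSFORM:-, EMIT:-] out:P4(v=0); in:-
Tick 11: [PARSE:-, VALIDATE:-, TRANSFORM:P5(v=0,ok=F), EMIT:-] out:-; in:-
Tick 12: [PARSE:-, VALIDATE:-, TRANSFORM:-, EMIT:P5(v=0,ok=F)] out:-; in:-
Tick 13: [PARSE:-, VALIDATE:-, TRANSFORM:-, EMIT:-] out:P5(v=0); in:-
P3: arrives tick 4, valid=True (id=3, id%3=0), emit tick 8, final value 4

Answer: 8 4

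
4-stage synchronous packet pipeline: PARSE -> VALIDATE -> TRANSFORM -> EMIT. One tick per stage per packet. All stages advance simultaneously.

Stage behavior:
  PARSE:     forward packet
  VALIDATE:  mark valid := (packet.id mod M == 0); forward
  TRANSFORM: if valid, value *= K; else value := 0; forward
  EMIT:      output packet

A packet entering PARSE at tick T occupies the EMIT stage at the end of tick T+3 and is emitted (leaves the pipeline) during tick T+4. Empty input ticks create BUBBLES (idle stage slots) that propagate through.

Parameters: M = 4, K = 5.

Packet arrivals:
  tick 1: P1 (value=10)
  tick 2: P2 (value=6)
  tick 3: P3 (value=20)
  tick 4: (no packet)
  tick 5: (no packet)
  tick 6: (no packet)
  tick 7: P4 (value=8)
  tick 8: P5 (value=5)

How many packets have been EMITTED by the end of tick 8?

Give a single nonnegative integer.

Tick 1: [PARSE:P1(v=10,ok=F), VALIDATE:-, TRANSFORM:-, EMIT:-] out:-; in:P1
Tick 2: [PARSE:P2(v=6,ok=F), VALIDATE:P1(v=10,ok=F), TRANSFORM:-, EMIT:-] out:-; in:P2
Tick 3: [PARSE:P3(v=20,ok=F), VALIDATE:P2(v=6,ok=F), TRANSFORM:P1(v=0,ok=F), EMIT:-] out:-; in:P3
Tick 4: [PARSE:-, VALIDATE:P3(v=20,ok=F), TRANSFORM:P2(v=0,ok=F), EMIT:P1(v=0,ok=F)] out:-; in:-
Tick 5: [PARSE:-, VALIDATE:-, TRANSFORM:P3(v=0,ok=F), EMIT:P2(v=0,ok=F)] out:P1(v=0); in:-
Tick 6: [PARSE:-, VALIDATE:-, TRANSFORM:-, EMIT:P3(v=0,ok=F)] out:P2(v=0); in:-
Tick 7: [PARSE:P4(v=8,ok=F), VALIDATE:-, TRANSFORM:-, EMIT:-] out:P3(v=0); in:P4
Tick 8: [PARSE:P5(v=5,ok=F), VALIDATE:P4(v=8,ok=T), TRANSFORM:-, EMIT:-] out:-; in:P5
Emitted by tick 8: ['P1', 'P2', 'P3']

Answer: 3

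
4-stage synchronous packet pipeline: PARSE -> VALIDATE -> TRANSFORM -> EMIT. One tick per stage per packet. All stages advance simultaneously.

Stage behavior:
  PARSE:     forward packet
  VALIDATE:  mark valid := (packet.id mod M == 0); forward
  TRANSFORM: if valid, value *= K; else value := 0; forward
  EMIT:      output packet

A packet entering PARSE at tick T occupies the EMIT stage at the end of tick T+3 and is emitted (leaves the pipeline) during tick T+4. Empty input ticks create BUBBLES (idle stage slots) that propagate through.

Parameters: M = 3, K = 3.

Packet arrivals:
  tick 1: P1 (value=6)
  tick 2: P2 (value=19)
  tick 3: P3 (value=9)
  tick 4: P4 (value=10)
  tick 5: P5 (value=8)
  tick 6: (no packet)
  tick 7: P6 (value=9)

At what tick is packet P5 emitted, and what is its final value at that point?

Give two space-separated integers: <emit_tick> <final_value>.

Answer: 9 0

Derivation:
Tick 1: [PARSE:P1(v=6,ok=F), VALIDATE:-, TRANSFORM:-, EMIT:-] out:-; in:P1
Tick 2: [PARSE:P2(v=19,ok=F), VALIDATE:P1(v=6,ok=F), TRANSFORM:-, EMIT:-] out:-; in:P2
Tick 3: [PARSE:P3(v=9,ok=F), VALIDATE:P2(v=19,ok=F), TRANSFORM:P1(v=0,ok=F), EMIT:-] out:-; in:P3
Tick 4: [PARSE:P4(v=10,ok=F), VALIDATE:P3(v=9,ok=T), TRANSFORM:P2(v=0,ok=F), EMIT:P1(v=0,ok=F)] out:-; in:P4
Tick 5: [PARSE:P5(v=8,ok=F), VALIDATE:P4(v=10,ok=F), TRANSFORM:P3(v=27,ok=T), EMIT:P2(v=0,ok=F)] out:P1(v=0); in:P5
Tick 6: [PARSE:-, VALIDATE:P5(v=8,ok=F), TRANSFORM:P4(v=0,ok=F), EMIT:P3(v=27,ok=T)] out:P2(v=0); in:-
Tick 7: [PARSE:P6(v=9,ok=F), VALIDATE:-, TRANSFORM:P5(v=0,ok=F), EMIT:P4(v=0,ok=F)] out:P3(v=27); in:P6
Tick 8: [PARSE:-, VALIDATE:P6(v=9,ok=T), TRANSFORM:-, EMIT:P5(v=0,ok=F)] out:P4(v=0); in:-
Tick 9: [PARSE:-, VALIDATE:-, TRANSFORM:P6(v=27,ok=T), EMIT:-] out:P5(v=0); in:-
Tick 10: [PARSE:-, VALIDATE:-, TRANSFORM:-, EMIT:P6(v=27,ok=T)] out:-; in:-
Tick 11: [PARSE:-, VALIDATE:-, TRANSFORM:-, EMIT:-] out:P6(v=27); in:-
P5: arrives tick 5, valid=False (id=5, id%3=2), emit tick 9, final value 0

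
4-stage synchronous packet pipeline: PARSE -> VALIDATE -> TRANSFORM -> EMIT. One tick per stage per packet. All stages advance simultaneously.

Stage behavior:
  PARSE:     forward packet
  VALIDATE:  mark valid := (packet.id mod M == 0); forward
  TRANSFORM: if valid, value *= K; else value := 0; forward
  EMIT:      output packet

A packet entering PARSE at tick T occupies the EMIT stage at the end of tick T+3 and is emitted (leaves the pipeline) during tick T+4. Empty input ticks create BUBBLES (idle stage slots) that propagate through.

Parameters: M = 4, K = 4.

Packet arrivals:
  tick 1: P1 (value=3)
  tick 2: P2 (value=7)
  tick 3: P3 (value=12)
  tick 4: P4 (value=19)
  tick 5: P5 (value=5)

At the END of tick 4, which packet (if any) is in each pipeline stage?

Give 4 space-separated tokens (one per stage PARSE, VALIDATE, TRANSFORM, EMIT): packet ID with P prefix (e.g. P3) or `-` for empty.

Answer: P4 P3 P2 P1

Derivation:
Tick 1: [PARSE:P1(v=3,ok=F), VALIDATE:-, TRANSFORM:-, EMIT:-] out:-; in:P1
Tick 2: [PARSE:P2(v=7,ok=F), VALIDATE:P1(v=3,ok=F), TRANSFORM:-, EMIT:-] out:-; in:P2
Tick 3: [PARSE:P3(v=12,ok=F), VALIDATE:P2(v=7,ok=F), TRANSFORM:P1(v=0,ok=F), EMIT:-] out:-; in:P3
Tick 4: [PARSE:P4(v=19,ok=F), VALIDATE:P3(v=12,ok=F), TRANSFORM:P2(v=0,ok=F), EMIT:P1(v=0,ok=F)] out:-; in:P4
At end of tick 4: ['P4', 'P3', 'P2', 'P1']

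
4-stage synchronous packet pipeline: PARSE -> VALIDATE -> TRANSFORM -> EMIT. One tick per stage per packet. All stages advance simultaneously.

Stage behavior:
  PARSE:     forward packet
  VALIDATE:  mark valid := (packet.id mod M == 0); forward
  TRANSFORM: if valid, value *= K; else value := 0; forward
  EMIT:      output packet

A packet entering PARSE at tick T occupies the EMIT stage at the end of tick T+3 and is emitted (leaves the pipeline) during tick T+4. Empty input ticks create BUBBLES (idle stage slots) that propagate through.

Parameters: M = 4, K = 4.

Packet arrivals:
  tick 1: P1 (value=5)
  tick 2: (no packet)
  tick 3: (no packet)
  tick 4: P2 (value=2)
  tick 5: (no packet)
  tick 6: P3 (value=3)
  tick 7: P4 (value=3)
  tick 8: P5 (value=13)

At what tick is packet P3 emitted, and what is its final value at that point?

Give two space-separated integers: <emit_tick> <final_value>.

Tick 1: [PARSE:P1(v=5,ok=F), VALIDATE:-, TRANSFORM:-, EMIT:-] out:-; in:P1
Tick 2: [PARSE:-, VALIDATE:P1(v=5,ok=F), TRANSFORM:-, EMIT:-] out:-; in:-
Tick 3: [PARSE:-, VALIDATE:-, TRANSFORM:P1(v=0,ok=F), EMIT:-] out:-; in:-
Tick 4: [PARSE:P2(v=2,ok=F), VALIDATE:-, TRANSFORM:-, EMIT:P1(v=0,ok=F)] out:-; in:P2
Tick 5: [PARSE:-, VALIDATE:P2(v=2,ok=F), TRANSFORM:-, EMIT:-] out:P1(v=0); in:-
Tick 6: [PARSE:P3(v=3,ok=F), VALIDATE:-, TRANSFORM:P2(v=0,ok=F), EMIT:-] out:-; in:P3
Tick 7: [PARSE:P4(v=3,ok=F), VALIDATE:P3(v=3,ok=F), TRANSFORM:-, EMIT:P2(v=0,ok=F)] out:-; in:P4
Tick 8: [PARSE:P5(v=13,ok=F), VALIDATE:P4(v=3,ok=T), TRANSFORM:P3(v=0,ok=F), EMIT:-] out:P2(v=0); in:P5
Tick 9: [PARSE:-, VALIDATE:P5(v=13,ok=F), TRANSFORM:P4(v=12,ok=T), EMIT:P3(v=0,ok=F)] out:-; in:-
Tick 10: [PARSE:-, VALIDATE:-, TRANSFORM:P5(v=0,ok=F), EMIT:P4(v=12,ok=T)] out:P3(v=0); in:-
Tick 11: [PARSE:-, VALIDATE:-, TRANSFORM:-, EMIT:P5(v=0,ok=F)] out:P4(v=12); in:-
Tick 12: [PARSE:-, VALIDATE:-, TRANSFORM:-, EMIT:-] out:P5(v=0); in:-
P3: arrives tick 6, valid=False (id=3, id%4=3), emit tick 10, final value 0

Answer: 10 0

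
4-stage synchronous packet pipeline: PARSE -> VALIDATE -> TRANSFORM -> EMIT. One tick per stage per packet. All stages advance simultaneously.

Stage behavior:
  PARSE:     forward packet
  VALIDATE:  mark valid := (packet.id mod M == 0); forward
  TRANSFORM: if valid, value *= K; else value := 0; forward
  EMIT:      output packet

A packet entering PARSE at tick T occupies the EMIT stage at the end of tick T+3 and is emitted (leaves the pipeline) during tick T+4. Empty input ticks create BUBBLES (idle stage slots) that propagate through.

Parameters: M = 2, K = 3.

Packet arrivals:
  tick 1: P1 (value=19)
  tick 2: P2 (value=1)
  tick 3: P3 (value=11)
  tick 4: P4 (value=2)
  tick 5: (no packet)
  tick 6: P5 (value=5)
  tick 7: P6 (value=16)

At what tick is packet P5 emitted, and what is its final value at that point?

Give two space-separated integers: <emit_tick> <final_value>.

Answer: 10 0

Derivation:
Tick 1: [PARSE:P1(v=19,ok=F), VALIDATE:-, TRANSFORM:-, EMIT:-] out:-; in:P1
Tick 2: [PARSE:P2(v=1,ok=F), VALIDATE:P1(v=19,ok=F), TRANSFORM:-, EMIT:-] out:-; in:P2
Tick 3: [PARSE:P3(v=11,ok=F), VALIDATE:P2(v=1,ok=T), TRANSFORM:P1(v=0,ok=F), EMIT:-] out:-; in:P3
Tick 4: [PARSE:P4(v=2,ok=F), VALIDATE:P3(v=11,ok=F), TRANSFORM:P2(v=3,ok=T), EMIT:P1(v=0,ok=F)] out:-; in:P4
Tick 5: [PARSE:-, VALIDATE:P4(v=2,ok=T), TRANSFORM:P3(v=0,ok=F), EMIT:P2(v=3,ok=T)] out:P1(v=0); in:-
Tick 6: [PARSE:P5(v=5,ok=F), VALIDATE:-, TRANSFORM:P4(v=6,ok=T), EMIT:P3(v=0,ok=F)] out:P2(v=3); in:P5
Tick 7: [PARSE:P6(v=16,ok=F), VALIDATE:P5(v=5,ok=F), TRANSFORM:-, EMIT:P4(v=6,ok=T)] out:P3(v=0); in:P6
Tick 8: [PARSE:-, VALIDATE:P6(v=16,ok=T), TRANSFORM:P5(v=0,ok=F), EMIT:-] out:P4(v=6); in:-
Tick 9: [PARSE:-, VALIDATE:-, TRANSFORM:P6(v=48,ok=T), EMIT:P5(v=0,ok=F)] out:-; in:-
Tick 10: [PARSE:-, VALIDATE:-, TRANSFORM:-, EMIT:P6(v=48,ok=T)] out:P5(v=0); in:-
Tick 11: [PARSE:-, VALIDATE:-, TRANSFORM:-, EMIT:-] out:P6(v=48); in:-
P5: arrives tick 6, valid=False (id=5, id%2=1), emit tick 10, final value 0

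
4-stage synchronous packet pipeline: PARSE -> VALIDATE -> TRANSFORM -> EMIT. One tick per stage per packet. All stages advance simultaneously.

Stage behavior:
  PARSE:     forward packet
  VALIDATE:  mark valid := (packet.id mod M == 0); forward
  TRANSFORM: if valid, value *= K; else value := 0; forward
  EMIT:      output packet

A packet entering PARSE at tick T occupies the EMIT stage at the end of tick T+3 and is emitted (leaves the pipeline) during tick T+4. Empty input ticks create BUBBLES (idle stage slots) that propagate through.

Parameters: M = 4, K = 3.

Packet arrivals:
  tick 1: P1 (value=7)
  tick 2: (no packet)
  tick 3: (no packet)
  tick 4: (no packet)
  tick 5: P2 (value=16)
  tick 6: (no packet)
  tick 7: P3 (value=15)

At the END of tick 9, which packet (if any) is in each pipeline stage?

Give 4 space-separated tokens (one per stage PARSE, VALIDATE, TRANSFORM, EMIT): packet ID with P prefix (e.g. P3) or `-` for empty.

Tick 1: [PARSE:P1(v=7,ok=F), VALIDATE:-, TRANSFORM:-, EMIT:-] out:-; in:P1
Tick 2: [PARSE:-, VALIDATE:P1(v=7,ok=F), TRANSFORM:-, EMIT:-] out:-; in:-
Tick 3: [PARSE:-, VALIDATE:-, TRANSFORM:P1(v=0,ok=F), EMIT:-] out:-; in:-
Tick 4: [PARSE:-, VALIDATE:-, TRANSFORM:-, EMIT:P1(v=0,ok=F)] out:-; in:-
Tick 5: [PARSE:P2(v=16,ok=F), VALIDATE:-, TRANSFORM:-, EMIT:-] out:P1(v=0); in:P2
Tick 6: [PARSE:-, VALIDATE:P2(v=16,ok=F), TRANSFORM:-, EMIT:-] out:-; in:-
Tick 7: [PARSE:P3(v=15,ok=F), VALIDATE:-, TRANSFORM:P2(v=0,ok=F), EMIT:-] out:-; in:P3
Tick 8: [PARSE:-, VALIDATE:P3(v=15,ok=F), TRANSFORM:-, EMIT:P2(v=0,ok=F)] out:-; in:-
Tick 9: [PARSE:-, VALIDATE:-, TRANSFORM:P3(v=0,ok=F), EMIT:-] out:P2(v=0); in:-
At end of tick 9: ['-', '-', 'P3', '-']

Answer: - - P3 -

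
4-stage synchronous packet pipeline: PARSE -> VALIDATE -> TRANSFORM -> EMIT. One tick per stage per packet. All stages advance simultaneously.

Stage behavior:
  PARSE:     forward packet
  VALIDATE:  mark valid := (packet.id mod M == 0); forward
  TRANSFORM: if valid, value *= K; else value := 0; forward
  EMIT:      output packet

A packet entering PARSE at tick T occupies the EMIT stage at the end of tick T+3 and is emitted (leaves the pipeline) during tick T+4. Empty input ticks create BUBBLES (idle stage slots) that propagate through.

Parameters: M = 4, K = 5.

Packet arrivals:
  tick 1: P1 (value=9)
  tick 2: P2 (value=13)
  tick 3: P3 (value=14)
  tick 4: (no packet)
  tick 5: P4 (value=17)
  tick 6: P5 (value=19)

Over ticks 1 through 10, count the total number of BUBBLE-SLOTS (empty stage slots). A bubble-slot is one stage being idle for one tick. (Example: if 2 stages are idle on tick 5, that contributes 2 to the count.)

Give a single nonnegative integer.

Tick 1: [PARSE:P1(v=9,ok=F), VALIDATE:-, TRANSFORM:-, EMIT:-] out:-; bubbles=3
Tick 2: [PARSE:P2(v=13,ok=F), VALIDATE:P1(v=9,ok=F), TRANSFORM:-, EMIT:-] out:-; bubbles=2
Tick 3: [PARSE:P3(v=14,ok=F), VALIDATE:P2(v=13,ok=F), TRANSFORM:P1(v=0,ok=F), EMIT:-] out:-; bubbles=1
Tick 4: [PARSE:-, VALIDATE:P3(v=14,ok=F), TRANSFORM:P2(v=0,ok=F), EMIT:P1(v=0,ok=F)] out:-; bubbles=1
Tick 5: [PARSE:P4(v=17,ok=F), VALIDATE:-, TRANSFORM:P3(v=0,ok=F), EMIT:P2(v=0,ok=F)] out:P1(v=0); bubbles=1
Tick 6: [PARSE:P5(v=19,ok=F), VALIDATE:P4(v=17,ok=T), TRANSFORM:-, EMIT:P3(v=0,ok=F)] out:P2(v=0); bubbles=1
Tick 7: [PARSE:-, VALIDATE:P5(v=19,ok=F), TRANSFORM:P4(v=85,ok=T), EMIT:-] out:P3(v=0); bubbles=2
Tick 8: [PARSE:-, VALIDATE:-, TRANSFORM:P5(v=0,ok=F), EMIT:P4(v=85,ok=T)] out:-; bubbles=2
Tick 9: [PARSE:-, VALIDATE:-, TRANSFORM:-, EMIT:P5(v=0,ok=F)] out:P4(v=85); bubbles=3
Tick 10: [PARSE:-, VALIDATE:-, TRANSFORM:-, EMIT:-] out:P5(v=0); bubbles=4
Total bubble-slots: 20

Answer: 20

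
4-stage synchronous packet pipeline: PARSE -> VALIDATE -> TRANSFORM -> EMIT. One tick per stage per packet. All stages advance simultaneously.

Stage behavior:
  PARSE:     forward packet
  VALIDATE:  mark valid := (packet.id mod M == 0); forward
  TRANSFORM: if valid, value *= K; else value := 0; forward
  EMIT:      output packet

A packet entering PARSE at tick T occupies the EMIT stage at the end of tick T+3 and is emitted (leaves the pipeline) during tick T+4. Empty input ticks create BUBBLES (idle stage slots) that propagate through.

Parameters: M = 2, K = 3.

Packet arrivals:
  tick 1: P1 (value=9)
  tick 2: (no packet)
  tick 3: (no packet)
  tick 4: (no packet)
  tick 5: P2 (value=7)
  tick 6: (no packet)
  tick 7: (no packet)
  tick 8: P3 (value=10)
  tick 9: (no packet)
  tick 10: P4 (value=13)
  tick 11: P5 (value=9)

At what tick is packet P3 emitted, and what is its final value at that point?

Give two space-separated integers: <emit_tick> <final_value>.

Tick 1: [PARSE:P1(v=9,ok=F), VALIDATE:-, TRANSFORM:-, EMIT:-] out:-; in:P1
Tick 2: [PARSE:-, VALIDATE:P1(v=9,ok=F), TRANSFORM:-, EMIT:-] out:-; in:-
Tick 3: [PARSE:-, VALIDATE:-, TRANSFORM:P1(v=0,ok=F), EMIT:-] out:-; in:-
Tick 4: [PARSE:-, VALIDATE:-, TRANSFORM:-, EMIT:P1(v=0,ok=F)] out:-; in:-
Tick 5: [PARSE:P2(v=7,ok=F), VALIDATE:-, TRANSFORM:-, EMIT:-] out:P1(v=0); in:P2
Tick 6: [PARSE:-, VALIDATE:P2(v=7,ok=T), TRANSFORM:-, EMIT:-] out:-; in:-
Tick 7: [PARSE:-, VALIDATE:-, TRANSFORM:P2(v=21,ok=T), EMIT:-] out:-; in:-
Tick 8: [PARSE:P3(v=10,ok=F), VALIDATE:-, TRANSFORM:-, EMIT:P2(v=21,ok=T)] out:-; in:P3
Tick 9: [PARSE:-, VALIDATE:P3(v=10,ok=F), TRANSFORM:-, EMIT:-] out:P2(v=21); in:-
Tick 10: [PARSE:P4(v=13,ok=F), VALIDATE:-, TRANSFORM:P3(v=0,ok=F), EMIT:-] out:-; in:P4
Tick 11: [PARSE:P5(v=9,ok=F), VALIDATE:P4(v=13,ok=T), TRANSFORM:-, EMIT:P3(v=0,ok=F)] out:-; in:P5
Tick 12: [PARSE:-, VALIDATE:P5(v=9,ok=F), TRANSFORM:P4(v=39,ok=T), EMIT:-] out:P3(v=0); in:-
Tick 13: [PARSE:-, VALIDATE:-, TRANSFORM:P5(v=0,ok=F), EMIT:P4(v=39,ok=T)] out:-; in:-
Tick 14: [PARSE:-, VALIDATE:-, TRANSFORM:-, EMIT:P5(v=0,ok=F)] out:P4(v=39); in:-
Tick 15: [PARSE:-, VALIDATE:-, TRANSFORM:-, EMIT:-] out:P5(v=0); in:-
P3: arrives tick 8, valid=False (id=3, id%2=1), emit tick 12, final value 0

Answer: 12 0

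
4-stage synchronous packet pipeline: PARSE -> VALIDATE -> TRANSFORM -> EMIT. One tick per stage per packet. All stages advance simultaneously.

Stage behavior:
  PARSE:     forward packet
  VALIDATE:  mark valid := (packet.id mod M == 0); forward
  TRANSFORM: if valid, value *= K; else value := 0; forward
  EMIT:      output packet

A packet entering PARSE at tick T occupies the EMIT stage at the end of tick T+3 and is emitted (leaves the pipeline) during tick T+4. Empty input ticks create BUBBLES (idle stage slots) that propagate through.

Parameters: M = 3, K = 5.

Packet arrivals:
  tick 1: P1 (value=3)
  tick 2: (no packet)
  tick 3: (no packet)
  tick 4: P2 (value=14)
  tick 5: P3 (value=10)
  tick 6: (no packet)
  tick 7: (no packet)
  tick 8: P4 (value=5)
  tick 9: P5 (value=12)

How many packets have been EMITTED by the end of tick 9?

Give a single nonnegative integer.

Answer: 3

Derivation:
Tick 1: [PARSE:P1(v=3,ok=F), VALIDATE:-, TRANSFORM:-, EMIT:-] out:-; in:P1
Tick 2: [PARSE:-, VALIDATE:P1(v=3,ok=F), TRANSFORM:-, EMIT:-] out:-; in:-
Tick 3: [PARSE:-, VALIDATE:-, TRANSFORM:P1(v=0,ok=F), EMIT:-] out:-; in:-
Tick 4: [PARSE:P2(v=14,ok=F), VALIDATE:-, TRANSFORM:-, EMIT:P1(v=0,ok=F)] out:-; in:P2
Tick 5: [PARSE:P3(v=10,ok=F), VALIDATE:P2(v=14,ok=F), TRANSFORM:-, EMIT:-] out:P1(v=0); in:P3
Tick 6: [PARSE:-, VALIDATE:P3(v=10,ok=T), TRANSFORM:P2(v=0,ok=F), EMIT:-] out:-; in:-
Tick 7: [PARSE:-, VALIDATE:-, TRANSFORM:P3(v=50,ok=T), EMIT:P2(v=0,ok=F)] out:-; in:-
Tick 8: [PARSE:P4(v=5,ok=F), VALIDATE:-, TRANSFORM:-, EMIT:P3(v=50,ok=T)] out:P2(v=0); in:P4
Tick 9: [PARSE:P5(v=12,ok=F), VALIDATE:P4(v=5,ok=F), TRANSFORM:-, EMIT:-] out:P3(v=50); in:P5
Emitted by tick 9: ['P1', 'P2', 'P3']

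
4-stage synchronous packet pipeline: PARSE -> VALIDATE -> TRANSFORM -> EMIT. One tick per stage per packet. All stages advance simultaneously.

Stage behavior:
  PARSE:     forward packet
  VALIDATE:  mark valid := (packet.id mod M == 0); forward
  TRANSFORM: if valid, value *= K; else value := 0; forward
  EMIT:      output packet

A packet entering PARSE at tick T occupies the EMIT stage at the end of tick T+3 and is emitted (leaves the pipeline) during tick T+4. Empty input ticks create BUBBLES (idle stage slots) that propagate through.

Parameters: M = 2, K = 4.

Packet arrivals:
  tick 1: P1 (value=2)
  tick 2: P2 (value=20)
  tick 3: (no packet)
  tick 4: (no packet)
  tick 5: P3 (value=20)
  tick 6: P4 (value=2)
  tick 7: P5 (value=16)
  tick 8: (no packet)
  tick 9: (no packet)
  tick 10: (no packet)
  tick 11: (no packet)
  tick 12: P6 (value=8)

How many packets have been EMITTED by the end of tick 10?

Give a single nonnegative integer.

Answer: 4

Derivation:
Tick 1: [PARSE:P1(v=2,ok=F), VALIDATE:-, TRANSFORM:-, EMIT:-] out:-; in:P1
Tick 2: [PARSE:P2(v=20,ok=F), VALIDATE:P1(v=2,ok=F), TRANSFORM:-, EMIT:-] out:-; in:P2
Tick 3: [PARSE:-, VALIDATE:P2(v=20,ok=T), TRANSFORM:P1(v=0,ok=F), EMIT:-] out:-; in:-
Tick 4: [PARSE:-, VALIDATE:-, TRANSFORM:P2(v=80,ok=T), EMIT:P1(v=0,ok=F)] out:-; in:-
Tick 5: [PARSE:P3(v=20,ok=F), VALIDATE:-, TRANSFORM:-, EMIT:P2(v=80,ok=T)] out:P1(v=0); in:P3
Tick 6: [PARSE:P4(v=2,ok=F), VALIDATE:P3(v=20,ok=F), TRANSFORM:-, EMIT:-] out:P2(v=80); in:P4
Tick 7: [PARSE:P5(v=16,ok=F), VALIDATE:P4(v=2,ok=T), TRANSFORM:P3(v=0,ok=F), EMIT:-] out:-; in:P5
Tick 8: [PARSE:-, VALIDATE:P5(v=16,ok=F), TRANSFORM:P4(v=8,ok=T), EMIT:P3(v=0,ok=F)] out:-; in:-
Tick 9: [PARSE:-, VALIDATE:-, TRANSFORM:P5(v=0,ok=F), EMIT:P4(v=8,ok=T)] out:P3(v=0); in:-
Tick 10: [PARSE:-, VALIDATE:-, TRANSFORM:-, EMIT:P5(v=0,ok=F)] out:P4(v=8); in:-
Emitted by tick 10: ['P1', 'P2', 'P3', 'P4']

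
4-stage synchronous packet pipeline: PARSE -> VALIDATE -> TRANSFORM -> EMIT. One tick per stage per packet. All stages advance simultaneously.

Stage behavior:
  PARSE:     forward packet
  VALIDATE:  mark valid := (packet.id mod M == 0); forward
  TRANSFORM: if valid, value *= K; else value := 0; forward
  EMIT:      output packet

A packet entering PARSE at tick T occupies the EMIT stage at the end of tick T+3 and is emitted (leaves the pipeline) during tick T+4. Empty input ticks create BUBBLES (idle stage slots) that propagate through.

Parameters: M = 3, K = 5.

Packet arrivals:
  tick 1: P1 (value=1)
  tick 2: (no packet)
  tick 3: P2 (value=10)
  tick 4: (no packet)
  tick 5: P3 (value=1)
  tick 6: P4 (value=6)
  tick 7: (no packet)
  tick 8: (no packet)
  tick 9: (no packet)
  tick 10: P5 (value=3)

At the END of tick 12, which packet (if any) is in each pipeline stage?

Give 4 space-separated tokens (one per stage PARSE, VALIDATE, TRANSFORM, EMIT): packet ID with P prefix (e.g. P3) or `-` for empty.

Answer: - - P5 -

Derivation:
Tick 1: [PARSE:P1(v=1,ok=F), VALIDATE:-, TRANSFORM:-, EMIT:-] out:-; in:P1
Tick 2: [PARSE:-, VALIDATE:P1(v=1,ok=F), TRANSFORM:-, EMIT:-] out:-; in:-
Tick 3: [PARSE:P2(v=10,ok=F), VALIDATE:-, TRANSFORM:P1(v=0,ok=F), EMIT:-] out:-; in:P2
Tick 4: [PARSE:-, VALIDATE:P2(v=10,ok=F), TRANSFORM:-, EMIT:P1(v=0,ok=F)] out:-; in:-
Tick 5: [PARSE:P3(v=1,ok=F), VALIDATE:-, TRANSFORM:P2(v=0,ok=F), EMIT:-] out:P1(v=0); in:P3
Tick 6: [PARSE:P4(v=6,ok=F), VALIDATE:P3(v=1,ok=T), TRANSFORM:-, EMIT:P2(v=0,ok=F)] out:-; in:P4
Tick 7: [PARSE:-, VALIDATE:P4(v=6,ok=F), TRANSFORM:P3(v=5,ok=T), EMIT:-] out:P2(v=0); in:-
Tick 8: [PARSE:-, VALIDATE:-, TRANSFORM:P4(v=0,ok=F), EMIT:P3(v=5,ok=T)] out:-; in:-
Tick 9: [PARSE:-, VALIDATE:-, TRANSFORM:-, EMIT:P4(v=0,ok=F)] out:P3(v=5); in:-
Tick 10: [PARSE:P5(v=3,ok=F), VALIDATE:-, TRANSFORM:-, EMIT:-] out:P4(v=0); in:P5
Tick 11: [PARSE:-, VALIDATE:P5(v=3,ok=F), TRANSFORM:-, EMIT:-] out:-; in:-
Tick 12: [PARSE:-, VALIDATE:-, TRANSFORM:P5(v=0,ok=F), EMIT:-] out:-; in:-
At end of tick 12: ['-', '-', 'P5', '-']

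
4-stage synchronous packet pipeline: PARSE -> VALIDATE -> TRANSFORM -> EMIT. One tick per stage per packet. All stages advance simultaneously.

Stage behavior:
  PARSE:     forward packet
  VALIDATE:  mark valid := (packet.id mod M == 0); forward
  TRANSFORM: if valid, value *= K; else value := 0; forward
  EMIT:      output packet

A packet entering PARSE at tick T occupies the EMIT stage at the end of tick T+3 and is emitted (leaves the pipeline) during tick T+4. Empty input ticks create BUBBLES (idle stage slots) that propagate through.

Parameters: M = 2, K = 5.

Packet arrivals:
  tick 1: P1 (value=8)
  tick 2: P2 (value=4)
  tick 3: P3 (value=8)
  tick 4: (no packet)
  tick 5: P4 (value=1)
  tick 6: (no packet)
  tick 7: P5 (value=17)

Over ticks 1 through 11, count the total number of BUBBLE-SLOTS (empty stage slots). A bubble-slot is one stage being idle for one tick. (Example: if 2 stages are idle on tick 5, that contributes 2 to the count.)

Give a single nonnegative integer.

Answer: 24

Derivation:
Tick 1: [PARSE:P1(v=8,ok=F), VALIDATE:-, TRANSFORM:-, EMIT:-] out:-; bubbles=3
Tick 2: [PARSE:P2(v=4,ok=F), VALIDATE:P1(v=8,ok=F), TRANSFORM:-, EMIT:-] out:-; bubbles=2
Tick 3: [PARSE:P3(v=8,ok=F), VALIDATE:P2(v=4,ok=T), TRANSFORM:P1(v=0,ok=F), EMIT:-] out:-; bubbles=1
Tick 4: [PARSE:-, VALIDATE:P3(v=8,ok=F), TRANSFORM:P2(v=20,ok=T), EMIT:P1(v=0,ok=F)] out:-; bubbles=1
Tick 5: [PARSE:P4(v=1,ok=F), VALIDATE:-, TRANSFORM:P3(v=0,ok=F), EMIT:P2(v=20,ok=T)] out:P1(v=0); bubbles=1
Tick 6: [PARSE:-, VALIDATE:P4(v=1,ok=T), TRANSFORM:-, EMIT:P3(v=0,ok=F)] out:P2(v=20); bubbles=2
Tick 7: [PARSE:P5(v=17,ok=F), VALIDATE:-, TRANSFORM:P4(v=5,ok=T), EMIT:-] out:P3(v=0); bubbles=2
Tick 8: [PARSE:-, VALIDATE:P5(v=17,ok=F), TRANSFORM:-, EMIT:P4(v=5,ok=T)] out:-; bubbles=2
Tick 9: [PARSE:-, VALIDATE:-, TRANSFORM:P5(v=0,ok=F), EMIT:-] out:P4(v=5); bubbles=3
Tick 10: [PARSE:-, VALIDATE:-, TRANSFORM:-, EMIT:P5(v=0,ok=F)] out:-; bubbles=3
Tick 11: [PARSE:-, VALIDATE:-, TRANSFORM:-, EMIT:-] out:P5(v=0); bubbles=4
Total bubble-slots: 24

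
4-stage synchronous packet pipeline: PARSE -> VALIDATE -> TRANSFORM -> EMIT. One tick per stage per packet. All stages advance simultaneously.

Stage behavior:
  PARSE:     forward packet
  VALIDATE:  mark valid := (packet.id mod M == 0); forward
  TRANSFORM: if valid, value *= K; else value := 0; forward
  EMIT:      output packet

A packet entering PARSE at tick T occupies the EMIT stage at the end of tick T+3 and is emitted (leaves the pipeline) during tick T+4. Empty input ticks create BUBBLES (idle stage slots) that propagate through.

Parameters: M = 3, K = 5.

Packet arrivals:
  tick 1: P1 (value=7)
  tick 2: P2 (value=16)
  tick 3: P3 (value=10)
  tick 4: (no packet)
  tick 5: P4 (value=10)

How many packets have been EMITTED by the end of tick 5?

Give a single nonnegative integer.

Tick 1: [PARSE:P1(v=7,ok=F), VALIDATE:-, TRANSFORM:-, EMIT:-] out:-; in:P1
Tick 2: [PARSE:P2(v=16,ok=F), VALIDATE:P1(v=7,ok=F), TRANSFORM:-, EMIT:-] out:-; in:P2
Tick 3: [PARSE:P3(v=10,ok=F), VALIDATE:P2(v=16,ok=F), TRANSFORM:P1(v=0,ok=F), EMIT:-] out:-; in:P3
Tick 4: [PARSE:-, VALIDATE:P3(v=10,ok=T), TRANSFORM:P2(v=0,ok=F), EMIT:P1(v=0,ok=F)] out:-; in:-
Tick 5: [PARSE:P4(v=10,ok=F), VALIDATE:-, TRANSFORM:P3(v=50,ok=T), EMIT:P2(v=0,ok=F)] out:P1(v=0); in:P4
Emitted by tick 5: ['P1']

Answer: 1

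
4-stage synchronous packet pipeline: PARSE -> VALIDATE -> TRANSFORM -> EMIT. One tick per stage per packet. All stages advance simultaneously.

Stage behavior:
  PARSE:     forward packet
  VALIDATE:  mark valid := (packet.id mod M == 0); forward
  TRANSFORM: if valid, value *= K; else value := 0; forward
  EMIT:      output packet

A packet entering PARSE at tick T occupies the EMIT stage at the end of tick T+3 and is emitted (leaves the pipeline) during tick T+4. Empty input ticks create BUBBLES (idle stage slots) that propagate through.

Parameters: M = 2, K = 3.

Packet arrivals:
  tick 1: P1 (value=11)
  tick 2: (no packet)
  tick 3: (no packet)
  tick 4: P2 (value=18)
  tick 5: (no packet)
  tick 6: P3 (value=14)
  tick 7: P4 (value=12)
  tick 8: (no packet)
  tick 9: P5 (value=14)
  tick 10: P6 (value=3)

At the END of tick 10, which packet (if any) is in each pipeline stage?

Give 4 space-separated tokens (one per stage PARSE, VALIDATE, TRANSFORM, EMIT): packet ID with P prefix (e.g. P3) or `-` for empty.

Answer: P6 P5 - P4

Derivation:
Tick 1: [PARSE:P1(v=11,ok=F), VALIDATE:-, TRANSFORM:-, EMIT:-] out:-; in:P1
Tick 2: [PARSE:-, VALIDATE:P1(v=11,ok=F), TRANSFORM:-, EMIT:-] out:-; in:-
Tick 3: [PARSE:-, VALIDATE:-, TRANSFORM:P1(v=0,ok=F), EMIT:-] out:-; in:-
Tick 4: [PARSE:P2(v=18,ok=F), VALIDATE:-, TRANSFORM:-, EMIT:P1(v=0,ok=F)] out:-; in:P2
Tick 5: [PARSE:-, VALIDATE:P2(v=18,ok=T), TRANSFORM:-, EMIT:-] out:P1(v=0); in:-
Tick 6: [PARSE:P3(v=14,ok=F), VALIDATE:-, TRANSFORM:P2(v=54,ok=T), EMIT:-] out:-; in:P3
Tick 7: [PARSE:P4(v=12,ok=F), VALIDATE:P3(v=14,ok=F), TRANSFORM:-, EMIT:P2(v=54,ok=T)] out:-; in:P4
Tick 8: [PARSE:-, VALIDATE:P4(v=12,ok=T), TRANSFORM:P3(v=0,ok=F), EMIT:-] out:P2(v=54); in:-
Tick 9: [PARSE:P5(v=14,ok=F), VALIDATE:-, TRANSFORM:P4(v=36,ok=T), EMIT:P3(v=0,ok=F)] out:-; in:P5
Tick 10: [PARSE:P6(v=3,ok=F), VALIDATE:P5(v=14,ok=F), TRANSFORM:-, EMIT:P4(v=36,ok=T)] out:P3(v=0); in:P6
At end of tick 10: ['P6', 'P5', '-', 'P4']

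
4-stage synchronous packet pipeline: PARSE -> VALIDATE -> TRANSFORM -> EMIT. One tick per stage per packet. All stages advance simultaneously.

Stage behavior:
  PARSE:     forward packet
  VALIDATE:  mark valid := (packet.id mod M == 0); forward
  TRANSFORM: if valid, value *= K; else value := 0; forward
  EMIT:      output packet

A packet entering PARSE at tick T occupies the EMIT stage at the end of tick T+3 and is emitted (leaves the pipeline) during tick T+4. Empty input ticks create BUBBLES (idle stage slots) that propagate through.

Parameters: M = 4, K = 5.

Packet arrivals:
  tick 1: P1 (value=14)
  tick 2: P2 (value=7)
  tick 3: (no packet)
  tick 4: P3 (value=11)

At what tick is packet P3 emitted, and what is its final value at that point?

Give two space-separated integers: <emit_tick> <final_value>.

Answer: 8 0

Derivation:
Tick 1: [PARSE:P1(v=14,ok=F), VALIDATE:-, TRANSFORM:-, EMIT:-] out:-; in:P1
Tick 2: [PARSE:P2(v=7,ok=F), VALIDATE:P1(v=14,ok=F), TRANSFORM:-, EMIT:-] out:-; in:P2
Tick 3: [PARSE:-, VALIDATE:P2(v=7,ok=F), TRANSFORM:P1(v=0,ok=F), EMIT:-] out:-; in:-
Tick 4: [PARSE:P3(v=11,ok=F), VALIDATE:-, TRANSFORM:P2(v=0,ok=F), EMIT:P1(v=0,ok=F)] out:-; in:P3
Tick 5: [PARSE:-, VALIDATE:P3(v=11,ok=F), TRANSFORM:-, EMIT:P2(v=0,ok=F)] out:P1(v=0); in:-
Tick 6: [PARSE:-, VALIDATE:-, TRANSFORM:P3(v=0,ok=F), EMIT:-] out:P2(v=0); in:-
Tick 7: [PARSE:-, VALIDATE:-, TRANSFORM:-, EMIT:P3(v=0,ok=F)] out:-; in:-
Tick 8: [PARSE:-, VALIDATE:-, TRANSFORM:-, EMIT:-] out:P3(v=0); in:-
P3: arrives tick 4, valid=False (id=3, id%4=3), emit tick 8, final value 0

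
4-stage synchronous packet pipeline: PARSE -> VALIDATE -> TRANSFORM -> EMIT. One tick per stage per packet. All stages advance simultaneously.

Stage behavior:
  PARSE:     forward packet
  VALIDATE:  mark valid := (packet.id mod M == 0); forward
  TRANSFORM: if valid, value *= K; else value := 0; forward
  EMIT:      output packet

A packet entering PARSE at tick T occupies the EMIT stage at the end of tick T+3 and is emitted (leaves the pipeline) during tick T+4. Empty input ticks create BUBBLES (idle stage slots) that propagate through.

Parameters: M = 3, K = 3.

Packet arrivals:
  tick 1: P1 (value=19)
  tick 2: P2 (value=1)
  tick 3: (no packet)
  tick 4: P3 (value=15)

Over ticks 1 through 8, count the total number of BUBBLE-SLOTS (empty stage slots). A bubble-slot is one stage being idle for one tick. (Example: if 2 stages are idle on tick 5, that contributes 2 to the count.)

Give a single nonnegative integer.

Answer: 20

Derivation:
Tick 1: [PARSE:P1(v=19,ok=F), VALIDATE:-, TRANSFORM:-, EMIT:-] out:-; bubbles=3
Tick 2: [PARSE:P2(v=1,ok=F), VALIDATE:P1(v=19,ok=F), TRANSFORM:-, EMIT:-] out:-; bubbles=2
Tick 3: [PARSE:-, VALIDATE:P2(v=1,ok=F), TRANSFORM:P1(v=0,ok=F), EMIT:-] out:-; bubbles=2
Tick 4: [PARSE:P3(v=15,ok=F), VALIDATE:-, TRANSFORM:P2(v=0,ok=F), EMIT:P1(v=0,ok=F)] out:-; bubbles=1
Tick 5: [PARSE:-, VALIDATE:P3(v=15,ok=T), TRANSFORM:-, EMIT:P2(v=0,ok=F)] out:P1(v=0); bubbles=2
Tick 6: [PARSE:-, VALIDATE:-, TRANSFORM:P3(v=45,ok=T), EMIT:-] out:P2(v=0); bubbles=3
Tick 7: [PARSE:-, VALIDATE:-, TRANSFORM:-, EMIT:P3(v=45,ok=T)] out:-; bubbles=3
Tick 8: [PARSE:-, VALIDATE:-, TRANSFORM:-, EMIT:-] out:P3(v=45); bubbles=4
Total bubble-slots: 20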